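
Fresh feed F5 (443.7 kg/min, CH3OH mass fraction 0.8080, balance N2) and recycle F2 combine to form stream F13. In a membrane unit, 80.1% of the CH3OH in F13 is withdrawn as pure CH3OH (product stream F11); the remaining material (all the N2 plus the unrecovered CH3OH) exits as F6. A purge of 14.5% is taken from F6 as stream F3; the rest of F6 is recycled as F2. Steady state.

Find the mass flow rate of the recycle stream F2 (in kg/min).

575.8 kg/min

N2 enters only via F5 and leaves only via the purge: 443.7×0.192 = 0.145×(N2 in F6), and the membrane unit passes all N2, so N2 in F13 = N2 in F6 = 587.52 kg/min.
CH3OH in F13: m_A = 443.7×0.808 + (1−0.145)·(1−0.801)·m_A, so m_A = 358.51/0.8299 = 432.01 kg/min.
F6 = (1−0.801)×432.01 + 587.52 = 673.49 kg/min.
Recycle F2 = (1−0.145)×673.49 = 575.83 kg/min.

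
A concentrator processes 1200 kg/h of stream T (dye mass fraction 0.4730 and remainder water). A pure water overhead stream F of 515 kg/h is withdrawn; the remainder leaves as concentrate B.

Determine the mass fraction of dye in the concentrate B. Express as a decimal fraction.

dye is not removed: 1200×0.473 = 567.6 kg/h of dye enters B.
Concentrate = 1200 − 515 = 685 kg/h.
Mass fraction = 567.6/685 = 0.8286.

0.8286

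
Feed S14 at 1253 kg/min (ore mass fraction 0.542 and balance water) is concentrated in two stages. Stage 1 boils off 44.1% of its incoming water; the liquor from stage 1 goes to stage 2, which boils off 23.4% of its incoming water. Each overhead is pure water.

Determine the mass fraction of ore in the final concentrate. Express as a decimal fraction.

water in feed = 1253×0.458 = 573.87 kg/min.
After stage 1: water left = (1−0.441)×573.87 = 320.8; stream total = 999.92 kg/min.
After stage 2: water left = (1−0.234)×320.8 = 245.73; final concentrate = 924.86 kg/min.
ore fraction = 679.13/924.86 = 0.734.

0.734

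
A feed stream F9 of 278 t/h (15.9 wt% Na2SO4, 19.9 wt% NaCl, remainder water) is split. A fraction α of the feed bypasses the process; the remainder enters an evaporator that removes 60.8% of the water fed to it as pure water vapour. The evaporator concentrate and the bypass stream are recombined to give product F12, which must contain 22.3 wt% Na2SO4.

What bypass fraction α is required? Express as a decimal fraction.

All 278×0.159 = 44.202 t/h of Na2SO4 reaches F12, so F12 = 44.202/0.223 = 198.22 t/h and vapour = 79.785 t/h.
The evaporator receives (1−α)·278 of feed at 0.642 water and removes 0.608 of that water:
0.608×0.642×(1−α)×278 = 79.785
(1−α) = 79.785/108.51 = 0.7353;  α = 0.2647.

0.265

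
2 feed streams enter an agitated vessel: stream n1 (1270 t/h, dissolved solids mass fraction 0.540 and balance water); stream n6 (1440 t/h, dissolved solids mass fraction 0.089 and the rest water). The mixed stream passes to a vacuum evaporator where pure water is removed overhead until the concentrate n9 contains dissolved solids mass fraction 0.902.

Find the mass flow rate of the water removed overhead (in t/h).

1808 t/h

dissolved solids entering = 1270×0.540 + 1440×0.089 = 813.96 t/h.
All dissolved solids reports to n9, so n9 = 813.96/0.902 = 902.39 t/h.
Total feed = 2710 t/h; overhead = 2710 − 902.39 = 1807.6 t/h.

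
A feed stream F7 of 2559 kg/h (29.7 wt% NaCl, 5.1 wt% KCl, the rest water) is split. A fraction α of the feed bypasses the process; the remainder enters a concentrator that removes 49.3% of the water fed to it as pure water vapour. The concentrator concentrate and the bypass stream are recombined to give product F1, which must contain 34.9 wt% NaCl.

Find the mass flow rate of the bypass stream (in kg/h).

1373 kg/h

All 2559×0.297 = 760.02 kg/h of NaCl reaches F1, so F1 = 760.02/0.349 = 2177.7 kg/h and vapour = 381.28 kg/h.
The evaporator receives (1−α)·2559 of feed at 0.652 water and removes 0.493 of that water:
0.493×0.652×(1−α)×2559 = 381.28
(1−α) = 381.28/822.55 = 0.4635;  α = 0.5365.
Bypass flow = 0.5365×2559 = 1372.8 kg/h.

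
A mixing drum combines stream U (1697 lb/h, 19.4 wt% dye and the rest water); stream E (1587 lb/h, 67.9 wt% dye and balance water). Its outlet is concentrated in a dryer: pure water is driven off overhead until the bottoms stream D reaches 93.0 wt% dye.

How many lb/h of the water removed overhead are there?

dye entering = 1697×0.194 + 1587×0.679 = 1406.8 lb/h.
All dye reports to D, so D = 1406.8/0.930 = 1512.7 lb/h.
Total feed = 3284 lb/h; overhead = 3284 − 1512.7 = 1771.3 lb/h.

1771 lb/h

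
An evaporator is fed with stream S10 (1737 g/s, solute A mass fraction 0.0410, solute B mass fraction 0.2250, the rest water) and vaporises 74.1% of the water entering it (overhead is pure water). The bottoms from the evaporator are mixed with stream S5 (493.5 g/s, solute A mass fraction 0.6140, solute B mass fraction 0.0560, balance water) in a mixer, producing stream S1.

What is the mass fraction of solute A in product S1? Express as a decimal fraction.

Vapour removed = 0.741×0.734×1737 = 944.74 g/s; concentrate = 792.26 g/s.
solute A reaching the mixer = 71.217 (from concentrate) + 493.5×0.614 = 374.23 g/s.
Product flow = 792.26 + 493.5 = 1285.8 g/s; solute A fraction = 0.2911.

0.2911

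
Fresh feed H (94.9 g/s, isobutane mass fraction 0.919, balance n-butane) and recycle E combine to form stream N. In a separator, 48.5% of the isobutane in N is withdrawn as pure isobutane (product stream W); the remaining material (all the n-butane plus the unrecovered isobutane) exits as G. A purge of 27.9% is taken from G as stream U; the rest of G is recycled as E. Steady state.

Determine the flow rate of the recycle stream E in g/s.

71.37 g/s

n-butane enters only via H and leaves only via the purge: 94.9×0.081 = 0.279×(n-butane in G), and the separator passes all n-butane, so n-butane in N = n-butane in G = 27.552 g/s.
isobutane in N: m_A = 94.9×0.919 + (1−0.279)·(1−0.485)·m_A, so m_A = 87.213/0.6287 = 138.72 g/s.
G = (1−0.485)×138.72 + 27.552 = 98.994 g/s.
Recycle E = (1−0.279)×98.994 = 71.375 g/s.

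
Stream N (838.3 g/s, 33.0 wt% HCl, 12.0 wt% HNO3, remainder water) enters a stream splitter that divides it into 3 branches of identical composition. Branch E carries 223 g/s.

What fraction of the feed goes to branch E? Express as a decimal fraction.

Fraction to E = 223/838.3 = 0.2660.

0.266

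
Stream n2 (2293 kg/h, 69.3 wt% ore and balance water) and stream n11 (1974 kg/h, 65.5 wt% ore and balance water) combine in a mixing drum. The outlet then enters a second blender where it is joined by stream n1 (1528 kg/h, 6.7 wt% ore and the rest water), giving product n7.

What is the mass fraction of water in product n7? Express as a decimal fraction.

0.485

Overall, product flow = 5795 kg/h.
water in = 2293×0.307 + 1974×0.345 + 1528×0.933 = 2810.6 kg/h.
water fraction in n7 = 0.485.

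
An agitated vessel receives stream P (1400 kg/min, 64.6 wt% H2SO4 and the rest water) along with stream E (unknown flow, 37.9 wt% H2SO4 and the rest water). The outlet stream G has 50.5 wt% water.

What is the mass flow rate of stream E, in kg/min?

Let E be the unknown flow. Total out = 1400 + E.
water balance: 495.6 + 0.621·E = 0.505·(1400 + E)
(0.621 − 0.505)·E = 0.505×1400 − 495.6 = 211.4
E = 211.4 / 0.116 = 1822.4 kg/min

1822 kg/min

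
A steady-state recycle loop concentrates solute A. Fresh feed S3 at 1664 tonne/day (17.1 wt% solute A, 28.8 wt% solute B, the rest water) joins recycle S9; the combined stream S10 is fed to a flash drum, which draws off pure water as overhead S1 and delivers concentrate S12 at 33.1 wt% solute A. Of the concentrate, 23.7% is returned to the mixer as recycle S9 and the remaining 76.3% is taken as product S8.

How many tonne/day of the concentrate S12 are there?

Overall solute A balance (none leaves overhead): solute A in fresh feed = solute A in product, i.e. 1664×0.171 = (1−0.237)·S12·0.331.
S12 = 284.54/(0.331×0.763) = 1126.7 tonne/day.

1127 tonne/day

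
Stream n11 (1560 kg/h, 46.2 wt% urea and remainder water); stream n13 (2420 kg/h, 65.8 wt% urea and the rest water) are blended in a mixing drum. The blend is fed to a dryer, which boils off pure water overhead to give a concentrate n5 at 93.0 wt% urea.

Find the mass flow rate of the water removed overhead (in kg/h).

1493 kg/h

urea entering = 1560×0.462 + 2420×0.658 = 2313.1 kg/h.
All urea reports to n5, so n5 = 2313.1/0.930 = 2487.2 kg/h.
Total feed = 3980 kg/h; overhead = 3980 − 2487.2 = 1492.8 kg/h.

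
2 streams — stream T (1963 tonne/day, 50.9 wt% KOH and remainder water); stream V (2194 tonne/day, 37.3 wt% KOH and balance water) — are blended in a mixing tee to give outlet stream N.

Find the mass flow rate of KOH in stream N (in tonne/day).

1818 tonne/day

KOH out = KOH in = 1963×0.509 + 2194×0.373 = 1817.5 tonne/day.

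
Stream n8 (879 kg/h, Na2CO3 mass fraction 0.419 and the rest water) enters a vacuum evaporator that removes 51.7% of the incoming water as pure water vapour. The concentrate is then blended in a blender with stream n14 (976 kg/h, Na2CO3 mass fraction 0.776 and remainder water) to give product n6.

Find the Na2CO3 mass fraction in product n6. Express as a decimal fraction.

0.708

Vapour removed = 0.517×0.581×879 = 264.03 kg/h; concentrate = 614.97 kg/h.
Na2CO3 reaching the mixer = 368.3 (from concentrate) + 976×0.776 = 1125.7 kg/h.
Product flow = 614.97 + 976 = 1591 kg/h; Na2CO3 fraction = 0.708.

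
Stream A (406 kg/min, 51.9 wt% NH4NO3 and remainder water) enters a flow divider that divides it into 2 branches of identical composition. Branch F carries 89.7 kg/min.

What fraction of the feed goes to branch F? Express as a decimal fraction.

Fraction to F = 89.7/406 = 0.2209.

0.221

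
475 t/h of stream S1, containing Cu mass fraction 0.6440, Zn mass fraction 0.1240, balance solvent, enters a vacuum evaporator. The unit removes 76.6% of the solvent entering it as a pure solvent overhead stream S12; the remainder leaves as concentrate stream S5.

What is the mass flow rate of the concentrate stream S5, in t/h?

390.6 t/h

solvent entering = 475×0.232 = 110.2 t/h; overhead removed = 0.766×110.2 = 84.413 t/h.
Concentrate = 475 − 84.413 = 390.59 t/h.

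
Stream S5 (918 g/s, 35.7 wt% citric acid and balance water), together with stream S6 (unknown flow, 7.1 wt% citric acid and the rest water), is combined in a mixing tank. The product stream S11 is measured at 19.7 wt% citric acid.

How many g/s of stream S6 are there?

Let S6 be the unknown flow. Total out = 918 + S6.
citric acid balance: 327.73 + 0.071·S6 = 0.197·(918 + S6)
(0.071 − 0.197)·S6 = 0.197×918 − 327.73 = -146.88
S6 = -146.88 / -0.126 = 1165.7 g/s

1166 g/s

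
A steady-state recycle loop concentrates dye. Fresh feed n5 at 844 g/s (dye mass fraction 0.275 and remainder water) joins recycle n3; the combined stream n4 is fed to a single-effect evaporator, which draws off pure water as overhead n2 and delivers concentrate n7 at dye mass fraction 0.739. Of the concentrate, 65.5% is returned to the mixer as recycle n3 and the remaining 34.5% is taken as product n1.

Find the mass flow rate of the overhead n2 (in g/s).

529.9 g/s

Overall dye balance (none leaves overhead): dye in fresh feed = dye in product, i.e. 844×0.275 = (1−0.655)·n7·0.739.
n7 = 232.1/(0.739×0.345) = 910.36 g/s.
Recycle n3 = 0.655×910.36 = 596.28 g/s.
Combined feed n4 = 844 + 596.28 = 1440.3 g/s.
Overhead n2 = n4 − n7 = 1440.3 − 910.36 = 529.93 g/s.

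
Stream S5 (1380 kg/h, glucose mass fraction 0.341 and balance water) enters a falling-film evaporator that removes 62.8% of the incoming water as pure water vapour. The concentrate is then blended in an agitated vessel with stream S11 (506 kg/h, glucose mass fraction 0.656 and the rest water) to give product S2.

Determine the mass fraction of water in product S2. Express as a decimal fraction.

0.390

Vapour removed = 0.628×0.659×1380 = 571.12 kg/h; concentrate = 808.88 kg/h.
water reaching the mixer = 338.3 (from concentrate) + 506×0.344 = 512.37 kg/h.
Product flow = 808.88 + 506 = 1314.9 kg/h; water fraction = 0.390.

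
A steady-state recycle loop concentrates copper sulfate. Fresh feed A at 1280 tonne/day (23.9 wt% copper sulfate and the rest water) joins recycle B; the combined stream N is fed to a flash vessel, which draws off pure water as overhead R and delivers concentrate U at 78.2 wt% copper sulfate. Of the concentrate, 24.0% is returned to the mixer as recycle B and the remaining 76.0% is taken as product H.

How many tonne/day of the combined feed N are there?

1404 tonne/day

Overall copper sulfate balance (none leaves overhead): copper sulfate in fresh feed = copper sulfate in product, i.e. 1280×0.239 = (1−0.240)·U·0.782.
U = 305.92/(0.782×0.760) = 514.74 tonne/day.
Recycle B = 0.240×514.74 = 123.54 tonne/day.
Combined feed N = 1280 + 123.54 = 1403.5 tonne/day.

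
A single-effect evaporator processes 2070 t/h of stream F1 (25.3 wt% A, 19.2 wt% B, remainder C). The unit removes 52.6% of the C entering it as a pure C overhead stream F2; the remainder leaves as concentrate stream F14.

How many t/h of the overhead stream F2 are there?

C entering = 2070×0.555 = 1148.9 t/h; overhead removed = 0.526×1148.9 = 604.3 t/h.

604.3 t/h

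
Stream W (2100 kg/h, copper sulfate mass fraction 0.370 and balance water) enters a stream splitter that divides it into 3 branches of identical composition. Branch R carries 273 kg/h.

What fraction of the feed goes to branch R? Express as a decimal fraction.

Fraction to R = 273/2100 = 0.1300.

0.130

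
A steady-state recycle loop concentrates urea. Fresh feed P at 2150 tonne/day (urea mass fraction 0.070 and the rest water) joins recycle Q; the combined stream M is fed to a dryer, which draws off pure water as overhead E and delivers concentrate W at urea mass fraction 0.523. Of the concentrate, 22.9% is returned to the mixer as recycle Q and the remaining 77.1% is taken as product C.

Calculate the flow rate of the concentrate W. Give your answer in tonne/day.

Overall urea balance (none leaves overhead): urea in fresh feed = urea in product, i.e. 2150×0.070 = (1−0.229)·W·0.523.
W = 150.5/(0.523×0.771) = 373.23 tonne/day.

373.2 tonne/day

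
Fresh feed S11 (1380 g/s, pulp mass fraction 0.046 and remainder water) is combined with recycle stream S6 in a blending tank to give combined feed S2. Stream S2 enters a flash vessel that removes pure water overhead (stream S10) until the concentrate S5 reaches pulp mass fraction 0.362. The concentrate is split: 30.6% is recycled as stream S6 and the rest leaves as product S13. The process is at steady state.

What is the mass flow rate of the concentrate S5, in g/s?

252.7 g/s

Overall pulp balance (none leaves overhead): pulp in fresh feed = pulp in product, i.e. 1380×0.046 = (1−0.306)·S5·0.362.
S5 = 63.48/(0.362×0.694) = 252.68 g/s.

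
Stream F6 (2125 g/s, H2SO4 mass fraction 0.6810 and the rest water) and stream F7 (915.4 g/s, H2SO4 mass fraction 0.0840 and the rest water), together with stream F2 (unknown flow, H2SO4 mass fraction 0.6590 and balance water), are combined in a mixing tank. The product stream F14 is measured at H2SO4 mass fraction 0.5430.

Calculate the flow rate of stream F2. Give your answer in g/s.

Let F2 be the unknown flow. Total out = 3040.4 + F2.
H2SO4 balance: 1524 + 0.659·F2 = 0.543·(3040.4 + F2)
(0.659 − 0.543)·F2 = 0.543×3040.4 − 1524 = 126.92
F2 = 126.92 / 0.116 = 1094.1 g/s

1094 g/s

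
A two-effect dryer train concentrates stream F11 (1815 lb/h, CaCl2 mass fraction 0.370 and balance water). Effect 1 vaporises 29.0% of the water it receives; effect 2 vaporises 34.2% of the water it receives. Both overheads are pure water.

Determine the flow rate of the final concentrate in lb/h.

water in feed = 1815×0.630 = 1143.5 lb/h.
After stage 1: water left = (1−0.290)×1143.5 = 811.85; stream total = 1483.4 lb/h.
After stage 2: water left = (1−0.342)×811.85 = 534.2; final concentrate = 1205.7 lb/h.

1206 lb/h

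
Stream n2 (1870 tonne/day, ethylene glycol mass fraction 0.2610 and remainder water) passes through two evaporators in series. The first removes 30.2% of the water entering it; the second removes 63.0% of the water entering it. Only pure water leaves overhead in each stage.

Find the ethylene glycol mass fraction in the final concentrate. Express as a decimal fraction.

water in feed = 1870×0.739 = 1381.9 tonne/day.
After stage 1: water left = (1−0.302)×1381.9 = 964.59; stream total = 1452.7 tonne/day.
After stage 2: water left = (1−0.630)×964.59 = 356.9; final concentrate = 844.97 tonne/day.
ethylene glycol fraction = 488.07/844.97 = 0.5776.

0.5776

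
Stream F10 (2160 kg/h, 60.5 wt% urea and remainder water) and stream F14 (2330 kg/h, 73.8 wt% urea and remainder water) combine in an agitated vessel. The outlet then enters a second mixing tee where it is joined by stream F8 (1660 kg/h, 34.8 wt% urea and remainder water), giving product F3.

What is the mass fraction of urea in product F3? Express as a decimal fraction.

Overall, product flow = 6150 kg/h.
urea in = 2160×0.605 + 2330×0.738 + 1660×0.348 = 3604 kg/h.
urea fraction in F3 = 0.586.

0.586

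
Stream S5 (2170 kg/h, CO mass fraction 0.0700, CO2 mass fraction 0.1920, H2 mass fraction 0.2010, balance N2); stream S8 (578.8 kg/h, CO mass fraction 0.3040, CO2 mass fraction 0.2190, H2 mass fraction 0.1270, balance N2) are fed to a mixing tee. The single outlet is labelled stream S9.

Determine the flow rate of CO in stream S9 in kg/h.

CO out = CO in = 2170×0.070 + 578.8×0.304 = 327.86 kg/h.

327.9 kg/h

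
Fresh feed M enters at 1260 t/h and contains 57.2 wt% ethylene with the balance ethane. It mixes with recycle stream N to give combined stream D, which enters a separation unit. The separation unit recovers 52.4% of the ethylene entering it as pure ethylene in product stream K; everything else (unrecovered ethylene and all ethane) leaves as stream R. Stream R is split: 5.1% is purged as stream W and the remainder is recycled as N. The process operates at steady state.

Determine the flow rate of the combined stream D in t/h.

11890 t/h

ethane enters only via M and leaves only via the purge: 1260×0.428 = 0.051×(ethane in R), and the separation unit passes all ethane, so ethane in D = ethane in R = 10574 t/h.
ethylene in D: m_A = 1260×0.572 + (1−0.051)·(1−0.524)·m_A, so m_A = 720.72/0.5483 = 1314.5 t/h.
D = 1314.5 + 10574 = 11889 t/h.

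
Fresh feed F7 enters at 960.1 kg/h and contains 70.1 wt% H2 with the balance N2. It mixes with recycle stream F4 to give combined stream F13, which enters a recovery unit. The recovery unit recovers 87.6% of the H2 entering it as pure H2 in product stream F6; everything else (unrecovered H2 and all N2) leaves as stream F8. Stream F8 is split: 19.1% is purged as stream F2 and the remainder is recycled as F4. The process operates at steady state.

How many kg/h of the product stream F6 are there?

655.3 kg/h

H2 in F13: m_A = 960.1×0.701 + (1−0.191)·(1−0.876)·m_A, so m_A = 673.03/0.8997 = 748.07 kg/h.
Product F6 = 0.876×748.07 = 655.31 kg/h.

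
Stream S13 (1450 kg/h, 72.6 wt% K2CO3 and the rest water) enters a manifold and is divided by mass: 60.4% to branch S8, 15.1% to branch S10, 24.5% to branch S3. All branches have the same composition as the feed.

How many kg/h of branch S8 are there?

Branch S8 flow = 0.604×1450 = 875.8 kg/h.

875.8 kg/h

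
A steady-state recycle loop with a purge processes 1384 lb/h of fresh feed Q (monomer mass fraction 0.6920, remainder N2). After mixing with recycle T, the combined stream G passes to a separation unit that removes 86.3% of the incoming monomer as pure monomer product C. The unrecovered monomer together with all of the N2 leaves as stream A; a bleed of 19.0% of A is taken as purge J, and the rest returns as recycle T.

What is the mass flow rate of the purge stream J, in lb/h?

N2 enters only via Q and leaves only via the purge: 1384×0.308 = 0.190×(N2 in A), and the separation unit passes all N2, so N2 in G = N2 in A = 2243.5 lb/h.
monomer in G: m_A = 1384×0.692 + (1−0.190)·(1−0.863)·m_A, so m_A = 957.73/0.8890 = 1077.3 lb/h.
A = (1−0.863)×1077.3 + 2243.5 = 2391.1 lb/h.
Purge J = 0.190×2391.1 = 454.31 lb/h.

454.3 lb/h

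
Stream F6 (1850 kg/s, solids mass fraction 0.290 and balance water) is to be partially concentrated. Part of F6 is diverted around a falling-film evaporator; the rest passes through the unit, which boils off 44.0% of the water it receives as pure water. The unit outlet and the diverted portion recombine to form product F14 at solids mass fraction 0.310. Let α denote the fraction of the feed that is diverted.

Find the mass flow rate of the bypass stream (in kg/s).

1468 kg/s

All 1850×0.290 = 536.5 kg/s of solids reaches F14, so F14 = 536.5/0.310 = 1730.6 kg/s and vapour = 119.35 kg/s.
The evaporator receives (1−α)·1850 of feed at 0.710 water and removes 0.440 of that water:
0.440×0.710×(1−α)×1850 = 119.35
(1−α) = 119.35/577.94 = 0.2065;  α = 0.7935.
Bypass flow = 0.7935×1850 = 1467.9 kg/s.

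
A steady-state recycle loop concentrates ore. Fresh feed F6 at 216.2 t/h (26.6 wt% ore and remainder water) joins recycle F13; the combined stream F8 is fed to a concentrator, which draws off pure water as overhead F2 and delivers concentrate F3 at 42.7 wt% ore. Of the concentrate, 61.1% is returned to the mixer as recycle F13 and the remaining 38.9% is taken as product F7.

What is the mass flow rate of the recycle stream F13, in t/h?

211.5 t/h

Overall ore balance (none leaves overhead): ore in fresh feed = ore in product, i.e. 216.2×0.266 = (1−0.611)·F3·0.427.
F3 = 57.509/(0.427×0.389) = 346.23 t/h.
Recycle F13 = 0.611×346.23 = 211.54 t/h.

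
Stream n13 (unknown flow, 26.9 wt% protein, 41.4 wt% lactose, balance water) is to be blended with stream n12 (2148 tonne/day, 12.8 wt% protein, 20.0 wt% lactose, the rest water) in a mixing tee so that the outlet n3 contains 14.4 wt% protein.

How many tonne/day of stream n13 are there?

Let n13 be the unknown flow. Total out = 2148 + n13.
protein balance: 274.94 + 0.269·n13 = 0.144·(2148 + n13)
(0.269 − 0.144)·n13 = 0.144×2148 − 274.94 = 34.368
n13 = 34.368 / 0.125 = 274.94 tonne/day

274.9 tonne/day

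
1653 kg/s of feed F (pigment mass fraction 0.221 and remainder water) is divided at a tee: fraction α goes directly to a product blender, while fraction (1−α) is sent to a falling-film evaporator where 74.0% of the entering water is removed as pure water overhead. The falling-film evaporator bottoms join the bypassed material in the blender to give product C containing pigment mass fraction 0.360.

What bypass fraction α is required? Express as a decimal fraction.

0.330

All 1653×0.221 = 365.31 kg/s of pigment reaches C, so C = 365.31/0.360 = 1014.8 kg/s and vapour = 638.24 kg/s.
The evaporator receives (1−α)·1653 of feed at 0.779 water and removes 0.740 of that water:
0.740×0.779×(1−α)×1653 = 638.24
(1−α) = 638.24/952.89 = 0.6698;  α = 0.3302.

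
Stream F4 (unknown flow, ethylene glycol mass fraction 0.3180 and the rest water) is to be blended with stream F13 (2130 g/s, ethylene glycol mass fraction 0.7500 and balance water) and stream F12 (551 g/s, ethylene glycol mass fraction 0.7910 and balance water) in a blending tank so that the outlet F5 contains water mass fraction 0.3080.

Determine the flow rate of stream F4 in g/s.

476.2 g/s

Let F4 be the unknown flow. Total out = 2681 + F4.
water balance: 647.66 + 0.682·F4 = 0.308·(2681 + F4)
(0.682 − 0.308)·F4 = 0.308×2681 − 647.66 = 178.09
F4 = 178.09 / 0.374 = 476.17 g/s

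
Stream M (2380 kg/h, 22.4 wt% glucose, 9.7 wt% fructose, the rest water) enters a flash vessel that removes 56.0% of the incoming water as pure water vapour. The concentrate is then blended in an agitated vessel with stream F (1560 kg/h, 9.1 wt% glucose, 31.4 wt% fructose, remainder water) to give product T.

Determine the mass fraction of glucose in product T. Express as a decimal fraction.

0.2224

Vapour removed = 0.560×0.679×2380 = 904.97 kg/h; concentrate = 1475 kg/h.
glucose reaching the mixer = 533.12 (from concentrate) + 1560×0.091 = 675.08 kg/h.
Product flow = 1475 + 1560 = 3035 kg/h; glucose fraction = 0.2224.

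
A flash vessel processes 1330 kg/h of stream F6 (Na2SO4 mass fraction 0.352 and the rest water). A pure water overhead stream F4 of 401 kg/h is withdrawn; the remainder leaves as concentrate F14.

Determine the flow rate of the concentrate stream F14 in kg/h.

929 kg/h

Concentrate = 1330 − 401 = 929 kg/h.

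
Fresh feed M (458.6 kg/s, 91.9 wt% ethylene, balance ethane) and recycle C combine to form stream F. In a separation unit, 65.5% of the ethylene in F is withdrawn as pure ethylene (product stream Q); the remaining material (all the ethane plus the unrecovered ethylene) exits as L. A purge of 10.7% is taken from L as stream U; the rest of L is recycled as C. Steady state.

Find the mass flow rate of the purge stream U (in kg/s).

ethane enters only via M and leaves only via the purge: 458.6×0.081 = 0.107×(ethane in L), and the separation unit passes all ethane, so ethane in F = ethane in L = 347.16 kg/s.
ethylene in F: m_A = 458.6×0.919 + (1−0.107)·(1−0.655)·m_A, so m_A = 421.45/0.6919 = 609.11 kg/s.
L = (1−0.655)×609.11 + 347.16 = 557.31 kg/s.
Purge U = 0.107×557.31 = 59.632 kg/s.

59.63 kg/s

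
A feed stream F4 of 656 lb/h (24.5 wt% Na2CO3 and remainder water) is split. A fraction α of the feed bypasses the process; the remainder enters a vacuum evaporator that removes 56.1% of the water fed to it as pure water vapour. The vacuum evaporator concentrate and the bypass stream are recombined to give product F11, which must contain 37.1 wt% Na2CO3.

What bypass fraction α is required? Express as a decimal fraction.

All 656×0.245 = 160.72 lb/h of Na2CO3 reaches F11, so F11 = 160.72/0.371 = 433.21 lb/h and vapour = 222.79 lb/h.
The evaporator receives (1−α)·656 of feed at 0.755 water and removes 0.561 of that water:
0.561×0.755×(1−α)×656 = 222.79
(1−α) = 222.79/277.85 = 0.8018;  α = 0.1982.

0.198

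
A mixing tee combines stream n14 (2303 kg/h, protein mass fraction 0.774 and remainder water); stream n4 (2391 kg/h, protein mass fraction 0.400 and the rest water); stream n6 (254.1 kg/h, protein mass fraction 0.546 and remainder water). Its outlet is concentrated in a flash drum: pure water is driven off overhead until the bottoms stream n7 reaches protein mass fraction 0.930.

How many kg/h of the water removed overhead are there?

1854 kg/h

protein entering = 2303×0.774 + 2391×0.400 + 254.1×0.546 = 2877.7 kg/h.
All protein reports to n7, so n7 = 2877.7/0.930 = 3094.3 kg/h.
Total feed = 4948.1 kg/h; overhead = 4948.1 − 3094.3 = 1853.8 kg/h.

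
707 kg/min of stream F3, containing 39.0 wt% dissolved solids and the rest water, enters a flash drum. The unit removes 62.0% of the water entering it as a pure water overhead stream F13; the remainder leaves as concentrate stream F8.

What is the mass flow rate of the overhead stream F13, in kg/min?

water entering = 707×0.610 = 431.27 kg/min; overhead removed = 0.620×431.27 = 267.39 kg/min.

267.4 kg/min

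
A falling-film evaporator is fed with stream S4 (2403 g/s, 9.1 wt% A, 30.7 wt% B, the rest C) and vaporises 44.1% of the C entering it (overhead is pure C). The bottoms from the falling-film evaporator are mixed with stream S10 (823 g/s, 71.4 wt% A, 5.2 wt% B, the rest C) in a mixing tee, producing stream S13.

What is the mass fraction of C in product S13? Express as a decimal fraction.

Vapour removed = 0.441×0.602×2403 = 637.95 g/s; concentrate = 1765 g/s.
C reaching the mixer = 808.65 (from concentrate) + 823×0.234 = 1001.2 g/s.
Product flow = 1765 + 823 = 2588 g/s; C fraction = 0.387.

0.387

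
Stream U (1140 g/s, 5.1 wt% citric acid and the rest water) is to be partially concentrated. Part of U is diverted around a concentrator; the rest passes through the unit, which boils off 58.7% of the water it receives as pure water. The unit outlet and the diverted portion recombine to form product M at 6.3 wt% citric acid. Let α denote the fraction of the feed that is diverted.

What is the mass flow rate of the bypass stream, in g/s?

750.2 g/s

All 1140×0.051 = 58.14 g/s of citric acid reaches M, so M = 58.14/0.063 = 922.86 g/s and vapour = 217.14 g/s.
The evaporator receives (1−α)·1140 of feed at 0.949 water and removes 0.587 of that water:
0.587×0.949×(1−α)×1140 = 217.14
(1−α) = 217.14/635.05 = 0.3419;  α = 0.6581.
Bypass flow = 0.6581×1140 = 750.2 g/s.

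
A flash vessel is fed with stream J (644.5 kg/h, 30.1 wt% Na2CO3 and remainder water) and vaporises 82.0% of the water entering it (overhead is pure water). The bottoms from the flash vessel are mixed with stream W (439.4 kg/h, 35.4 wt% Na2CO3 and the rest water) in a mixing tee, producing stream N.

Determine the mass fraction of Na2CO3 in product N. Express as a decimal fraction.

0.489

Vapour removed = 0.820×0.699×644.5 = 369.41 kg/h; concentrate = 275.09 kg/h.
Na2CO3 reaching the mixer = 193.99 (from concentrate) + 439.4×0.354 = 349.54 kg/h.
Product flow = 275.09 + 439.4 = 714.49 kg/h; Na2CO3 fraction = 0.489.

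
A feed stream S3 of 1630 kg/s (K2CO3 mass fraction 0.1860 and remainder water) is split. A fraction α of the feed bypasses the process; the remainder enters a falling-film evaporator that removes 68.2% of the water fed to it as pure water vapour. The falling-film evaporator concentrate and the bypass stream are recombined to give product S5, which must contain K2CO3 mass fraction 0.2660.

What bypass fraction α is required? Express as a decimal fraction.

0.458

All 1630×0.186 = 303.18 kg/s of K2CO3 reaches S5, so S5 = 303.18/0.266 = 1139.8 kg/s and vapour = 490.23 kg/s.
The evaporator receives (1−α)·1630 of feed at 0.814 water and removes 0.682 of that water:
0.682×0.814×(1−α)×1630 = 490.23
(1−α) = 490.23/904.89 = 0.5418;  α = 0.4582.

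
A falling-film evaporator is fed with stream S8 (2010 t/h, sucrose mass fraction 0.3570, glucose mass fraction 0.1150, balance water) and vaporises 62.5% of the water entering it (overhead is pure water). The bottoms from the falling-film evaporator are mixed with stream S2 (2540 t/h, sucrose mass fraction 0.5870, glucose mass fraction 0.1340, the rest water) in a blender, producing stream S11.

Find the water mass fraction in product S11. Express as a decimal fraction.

Vapour removed = 0.625×0.528×2010 = 663.3 t/h; concentrate = 1346.7 t/h.
water reaching the mixer = 397.98 (from concentrate) + 2540×0.279 = 1106.6 t/h.
Product flow = 1346.7 + 2540 = 3886.7 t/h; water fraction = 0.2847.

0.2847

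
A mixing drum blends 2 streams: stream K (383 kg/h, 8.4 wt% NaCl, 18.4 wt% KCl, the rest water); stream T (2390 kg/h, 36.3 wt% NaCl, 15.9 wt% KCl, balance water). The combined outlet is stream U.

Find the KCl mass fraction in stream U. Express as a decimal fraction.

0.162

Total flow out = 383 + 2390 = 2773 kg/h.
KCl in = 383×0.184 + 2390×0.159 = 450.48 kg/h.
KCl mass fraction in U = 450.48/2773 = 0.162.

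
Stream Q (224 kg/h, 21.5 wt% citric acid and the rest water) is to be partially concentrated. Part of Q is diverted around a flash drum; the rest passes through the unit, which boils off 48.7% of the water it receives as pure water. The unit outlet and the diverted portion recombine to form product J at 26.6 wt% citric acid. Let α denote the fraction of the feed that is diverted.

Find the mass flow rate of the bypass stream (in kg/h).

All 224×0.215 = 48.16 kg/h of citric acid reaches J, so J = 48.16/0.266 = 181.05 kg/h and vapour = 42.947 kg/h.
The evaporator receives (1−α)·224 of feed at 0.785 water and removes 0.487 of that water:
0.487×0.785×(1−α)×224 = 42.947
(1−α) = 42.947/85.634 = 0.5015;  α = 0.4985.
Bypass flow = 0.4985×224 = 111.66 kg/h.

111.7 kg/h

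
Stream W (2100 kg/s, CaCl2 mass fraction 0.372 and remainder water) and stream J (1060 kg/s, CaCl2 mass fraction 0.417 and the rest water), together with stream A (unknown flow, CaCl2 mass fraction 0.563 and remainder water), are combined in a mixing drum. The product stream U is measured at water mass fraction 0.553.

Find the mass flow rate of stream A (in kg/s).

1632 kg/s

Let A be the unknown flow. Total out = 3160 + A.
water balance: 1936.8 + 0.437·A = 0.553·(3160 + A)
(0.437 − 0.553)·A = 0.553×3160 − 1936.8 = -189.3
A = -189.3 / -0.116 = 1631.9 kg/s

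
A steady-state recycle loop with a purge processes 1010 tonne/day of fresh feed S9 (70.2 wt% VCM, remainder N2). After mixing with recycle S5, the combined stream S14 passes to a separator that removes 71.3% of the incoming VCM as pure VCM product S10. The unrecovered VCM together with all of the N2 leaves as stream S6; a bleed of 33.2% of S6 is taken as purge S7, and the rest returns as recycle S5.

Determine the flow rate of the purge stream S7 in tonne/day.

N2 enters only via S9 and leaves only via the purge: 1010×0.298 = 0.332×(N2 in S6), and the separator passes all N2, so N2 in S14 = N2 in S6 = 906.57 tonne/day.
VCM in S14: m_A = 1010×0.702 + (1−0.332)·(1−0.713)·m_A, so m_A = 709.02/0.8083 = 877.19 tonne/day.
S6 = (1−0.713)×877.19 + 906.57 = 1158.3 tonne/day.
Purge S7 = 0.332×1158.3 = 384.56 tonne/day.

384.6 tonne/day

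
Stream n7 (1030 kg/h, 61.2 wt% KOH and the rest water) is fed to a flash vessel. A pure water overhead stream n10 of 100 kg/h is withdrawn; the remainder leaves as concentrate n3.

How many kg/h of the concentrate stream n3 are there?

930 kg/h

Concentrate = 1030 − 100 = 930 kg/h.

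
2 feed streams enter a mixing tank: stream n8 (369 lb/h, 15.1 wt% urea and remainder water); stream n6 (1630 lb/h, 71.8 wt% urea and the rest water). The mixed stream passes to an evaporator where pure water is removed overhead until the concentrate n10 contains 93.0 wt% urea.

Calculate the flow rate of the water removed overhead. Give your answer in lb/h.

680.7 lb/h

urea entering = 369×0.151 + 1630×0.718 = 1226.1 lb/h.
All urea reports to n10, so n10 = 1226.1/0.930 = 1318.3 lb/h.
Total feed = 1999 lb/h; overhead = 1999 − 1318.3 = 680.66 lb/h.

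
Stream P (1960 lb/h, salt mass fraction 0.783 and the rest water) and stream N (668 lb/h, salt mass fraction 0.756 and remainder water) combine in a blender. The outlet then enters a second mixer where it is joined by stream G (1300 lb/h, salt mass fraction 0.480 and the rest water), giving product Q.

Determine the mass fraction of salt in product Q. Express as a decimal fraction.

0.678

Overall, product flow = 3928 lb/h.
salt in = 1960×0.783 + 668×0.756 + 1300×0.480 = 2663.7 lb/h.
salt fraction in Q = 0.678.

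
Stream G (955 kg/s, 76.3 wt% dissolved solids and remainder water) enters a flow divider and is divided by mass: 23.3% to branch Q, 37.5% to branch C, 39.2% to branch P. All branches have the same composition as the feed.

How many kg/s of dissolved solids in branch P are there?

285.6 kg/s

Branch P total = 0.392×955 = 374.36 kg/s.
dissolved solids in P = 0.763×374.36 = 285.64 kg/s.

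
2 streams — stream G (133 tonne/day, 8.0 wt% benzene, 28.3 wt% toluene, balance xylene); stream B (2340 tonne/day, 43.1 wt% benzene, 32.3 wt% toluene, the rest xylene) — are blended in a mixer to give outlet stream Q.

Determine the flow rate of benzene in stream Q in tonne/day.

1019 tonne/day

benzene out = benzene in = 133×0.080 + 2340×0.431 = 1019.2 tonne/day.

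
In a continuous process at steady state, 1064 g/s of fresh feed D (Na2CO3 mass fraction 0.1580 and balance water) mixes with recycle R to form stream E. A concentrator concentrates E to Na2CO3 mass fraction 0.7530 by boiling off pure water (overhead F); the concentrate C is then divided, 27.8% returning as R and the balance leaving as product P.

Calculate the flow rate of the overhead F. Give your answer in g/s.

840.7 g/s

Overall Na2CO3 balance (none leaves overhead): Na2CO3 in fresh feed = Na2CO3 in product, i.e. 1064×0.158 = (1−0.278)·C·0.753.
C = 168.11/(0.753×0.722) = 309.22 g/s.
Recycle R = 0.278×309.22 = 85.963 g/s.
Combined feed E = 1064 + 85.963 = 1150 g/s.
Overhead F = E − C = 1150 − 309.22 = 840.74 g/s.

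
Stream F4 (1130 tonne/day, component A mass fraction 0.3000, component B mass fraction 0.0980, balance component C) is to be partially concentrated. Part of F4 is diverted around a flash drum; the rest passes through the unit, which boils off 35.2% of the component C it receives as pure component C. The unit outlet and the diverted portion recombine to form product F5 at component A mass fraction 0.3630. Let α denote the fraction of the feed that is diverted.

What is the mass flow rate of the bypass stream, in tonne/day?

All 1130×0.300 = 339 tonne/day of component A reaches F5, so F5 = 339/0.363 = 933.88 tonne/day and vapour = 196.12 tonne/day.
The evaporator receives (1−α)·1130 of feed at 0.602 component C and removes 0.352 of that component C:
0.352×0.602×(1−α)×1130 = 196.12
(1−α) = 196.12/239.45 = 0.8190;  α = 0.1810.
Bypass flow = 0.1810×1130 = 204.51 tonne/day.

204.5 tonne/day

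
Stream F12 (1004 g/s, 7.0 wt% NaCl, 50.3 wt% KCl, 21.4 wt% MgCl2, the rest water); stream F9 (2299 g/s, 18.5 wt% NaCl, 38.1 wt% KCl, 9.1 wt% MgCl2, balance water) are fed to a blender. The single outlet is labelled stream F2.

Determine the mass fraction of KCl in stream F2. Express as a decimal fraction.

Total flow out = 1004 + 2299 = 3303 g/s.
KCl in = 1004×0.503 + 2299×0.381 = 1380.9 g/s.
KCl mass fraction in F2 = 1380.9/3303 = 0.4181.

0.4181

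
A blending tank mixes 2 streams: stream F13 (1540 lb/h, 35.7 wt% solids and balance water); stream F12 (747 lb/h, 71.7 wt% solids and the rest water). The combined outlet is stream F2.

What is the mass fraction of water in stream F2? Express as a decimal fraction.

Total flow out = 1540 + 747 = 2287 lb/h.
water in = 1540×0.643 + 747×0.283 = 1201.6 lb/h.
water mass fraction in F2 = 1201.6/2287 = 0.5254.

0.5254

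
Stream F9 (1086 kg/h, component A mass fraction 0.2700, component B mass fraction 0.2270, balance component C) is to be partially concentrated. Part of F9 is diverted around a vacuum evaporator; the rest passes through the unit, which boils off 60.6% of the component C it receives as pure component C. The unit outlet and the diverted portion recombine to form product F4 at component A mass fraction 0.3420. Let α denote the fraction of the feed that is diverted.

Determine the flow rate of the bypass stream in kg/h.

335.9 kg/h

All 1086×0.270 = 293.22 kg/h of component A reaches F4, so F4 = 293.22/0.342 = 857.37 kg/h and vapour = 228.63 kg/h.
The evaporator receives (1−α)·1086 of feed at 0.503 component C and removes 0.606 of that component C:
0.606×0.503×(1−α)×1086 = 228.63
(1−α) = 228.63/331.03 = 0.6907;  α = 0.3093.
Bypass flow = 0.3093×1086 = 335.94 kg/h.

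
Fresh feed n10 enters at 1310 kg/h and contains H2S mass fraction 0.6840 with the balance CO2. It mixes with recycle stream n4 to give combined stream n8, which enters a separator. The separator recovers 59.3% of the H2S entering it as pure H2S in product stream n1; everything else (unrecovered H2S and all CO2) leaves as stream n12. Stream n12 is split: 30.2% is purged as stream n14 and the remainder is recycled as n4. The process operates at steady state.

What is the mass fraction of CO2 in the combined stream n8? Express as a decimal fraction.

CO2 enters only via n10 and leaves only via the purge: 1310×0.316 = 0.302×(CO2 in n12), and the separator passes all CO2, so CO2 in n8 = CO2 in n12 = 1370.7 kg/h.
H2S in n8: m_A = 1310×0.684 + (1−0.302)·(1−0.593)·m_A, so m_A = 896.04/0.7159 = 1251.6 kg/h.
n8 = 1251.6 + 1370.7 = 2622.3 kg/h.
CO2 fraction in n8 = 1370.7/2622.3 = 0.5227.

0.5227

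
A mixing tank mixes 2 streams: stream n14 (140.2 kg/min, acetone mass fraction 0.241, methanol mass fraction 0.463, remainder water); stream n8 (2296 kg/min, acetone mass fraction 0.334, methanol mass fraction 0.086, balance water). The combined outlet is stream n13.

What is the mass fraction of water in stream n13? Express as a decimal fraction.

Total flow out = 140.2 + 2296 = 2436.2 kg/min.
water in = 140.2×0.296 + 2296×0.580 = 1373.2 kg/min.
water mass fraction in n13 = 1373.2/2436.2 = 0.564.

0.564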